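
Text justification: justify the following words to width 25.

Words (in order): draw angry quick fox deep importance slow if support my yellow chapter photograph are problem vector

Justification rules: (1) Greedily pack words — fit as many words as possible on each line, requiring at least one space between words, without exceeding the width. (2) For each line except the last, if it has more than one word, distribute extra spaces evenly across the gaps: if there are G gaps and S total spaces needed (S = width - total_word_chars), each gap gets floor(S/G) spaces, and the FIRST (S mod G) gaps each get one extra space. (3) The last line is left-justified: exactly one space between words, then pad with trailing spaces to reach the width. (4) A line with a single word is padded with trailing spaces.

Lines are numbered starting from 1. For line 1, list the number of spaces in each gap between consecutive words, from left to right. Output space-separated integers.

Line 1: ['draw', 'angry', 'quick', 'fox', 'deep'] (min_width=25, slack=0)
Line 2: ['importance', 'slow', 'if'] (min_width=18, slack=7)
Line 3: ['support', 'my', 'yellow', 'chapter'] (min_width=25, slack=0)
Line 4: ['photograph', 'are', 'problem'] (min_width=22, slack=3)
Line 5: ['vector'] (min_width=6, slack=19)

Answer: 1 1 1 1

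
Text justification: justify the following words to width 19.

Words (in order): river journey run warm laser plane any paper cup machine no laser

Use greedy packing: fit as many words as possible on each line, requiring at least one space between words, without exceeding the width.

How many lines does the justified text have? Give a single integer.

Answer: 4

Derivation:
Line 1: ['river', 'journey', 'run'] (min_width=17, slack=2)
Line 2: ['warm', 'laser', 'plane'] (min_width=16, slack=3)
Line 3: ['any', 'paper', 'cup'] (min_width=13, slack=6)
Line 4: ['machine', 'no', 'laser'] (min_width=16, slack=3)
Total lines: 4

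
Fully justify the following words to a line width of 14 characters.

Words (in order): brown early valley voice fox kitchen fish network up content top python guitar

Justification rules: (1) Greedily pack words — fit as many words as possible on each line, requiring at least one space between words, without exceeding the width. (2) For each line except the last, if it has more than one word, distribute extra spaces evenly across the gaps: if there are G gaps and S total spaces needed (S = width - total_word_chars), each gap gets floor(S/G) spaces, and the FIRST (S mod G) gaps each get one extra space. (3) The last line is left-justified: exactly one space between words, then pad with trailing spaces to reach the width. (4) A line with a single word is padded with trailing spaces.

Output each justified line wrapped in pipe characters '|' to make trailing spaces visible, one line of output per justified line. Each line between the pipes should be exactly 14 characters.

Line 1: ['brown', 'early'] (min_width=11, slack=3)
Line 2: ['valley', 'voice'] (min_width=12, slack=2)
Line 3: ['fox', 'kitchen'] (min_width=11, slack=3)
Line 4: ['fish', 'network'] (min_width=12, slack=2)
Line 5: ['up', 'content', 'top'] (min_width=14, slack=0)
Line 6: ['python', 'guitar'] (min_width=13, slack=1)

Answer: |brown    early|
|valley   voice|
|fox    kitchen|
|fish   network|
|up content top|
|python guitar |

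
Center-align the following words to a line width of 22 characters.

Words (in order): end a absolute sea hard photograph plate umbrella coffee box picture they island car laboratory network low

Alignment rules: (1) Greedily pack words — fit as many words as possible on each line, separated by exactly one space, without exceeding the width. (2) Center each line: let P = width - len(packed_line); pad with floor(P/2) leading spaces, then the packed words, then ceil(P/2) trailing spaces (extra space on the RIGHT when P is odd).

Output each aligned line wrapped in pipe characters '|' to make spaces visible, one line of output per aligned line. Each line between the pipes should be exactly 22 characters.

Line 1: ['end', 'a', 'absolute', 'sea'] (min_width=18, slack=4)
Line 2: ['hard', 'photograph', 'plate'] (min_width=21, slack=1)
Line 3: ['umbrella', 'coffee', 'box'] (min_width=19, slack=3)
Line 4: ['picture', 'they', 'island'] (min_width=19, slack=3)
Line 5: ['car', 'laboratory', 'network'] (min_width=22, slack=0)
Line 6: ['low'] (min_width=3, slack=19)

Answer: |  end a absolute sea  |
|hard photograph plate |
| umbrella coffee box  |
| picture they island  |
|car laboratory network|
|         low          |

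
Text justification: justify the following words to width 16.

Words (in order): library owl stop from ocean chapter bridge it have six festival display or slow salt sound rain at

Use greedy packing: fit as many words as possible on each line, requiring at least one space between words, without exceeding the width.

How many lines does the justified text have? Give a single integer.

Line 1: ['library', 'owl', 'stop'] (min_width=16, slack=0)
Line 2: ['from', 'ocean'] (min_width=10, slack=6)
Line 3: ['chapter', 'bridge'] (min_width=14, slack=2)
Line 4: ['it', 'have', 'six'] (min_width=11, slack=5)
Line 5: ['festival', 'display'] (min_width=16, slack=0)
Line 6: ['or', 'slow', 'salt'] (min_width=12, slack=4)
Line 7: ['sound', 'rain', 'at'] (min_width=13, slack=3)
Total lines: 7

Answer: 7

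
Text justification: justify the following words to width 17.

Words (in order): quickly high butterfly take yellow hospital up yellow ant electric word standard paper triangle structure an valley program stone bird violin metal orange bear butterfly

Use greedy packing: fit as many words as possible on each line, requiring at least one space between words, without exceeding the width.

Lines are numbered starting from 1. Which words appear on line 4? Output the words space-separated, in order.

Line 1: ['quickly', 'high'] (min_width=12, slack=5)
Line 2: ['butterfly', 'take'] (min_width=14, slack=3)
Line 3: ['yellow', 'hospital'] (min_width=15, slack=2)
Line 4: ['up', 'yellow', 'ant'] (min_width=13, slack=4)
Line 5: ['electric', 'word'] (min_width=13, slack=4)
Line 6: ['standard', 'paper'] (min_width=14, slack=3)
Line 7: ['triangle'] (min_width=8, slack=9)
Line 8: ['structure', 'an'] (min_width=12, slack=5)
Line 9: ['valley', 'program'] (min_width=14, slack=3)
Line 10: ['stone', 'bird', 'violin'] (min_width=17, slack=0)
Line 11: ['metal', 'orange', 'bear'] (min_width=17, slack=0)
Line 12: ['butterfly'] (min_width=9, slack=8)

Answer: up yellow ant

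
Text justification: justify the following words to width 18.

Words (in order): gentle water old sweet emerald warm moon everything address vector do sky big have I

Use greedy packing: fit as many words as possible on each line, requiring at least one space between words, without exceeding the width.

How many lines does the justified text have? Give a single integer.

Line 1: ['gentle', 'water', 'old'] (min_width=16, slack=2)
Line 2: ['sweet', 'emerald', 'warm'] (min_width=18, slack=0)
Line 3: ['moon', 'everything'] (min_width=15, slack=3)
Line 4: ['address', 'vector', 'do'] (min_width=17, slack=1)
Line 5: ['sky', 'big', 'have', 'I'] (min_width=14, slack=4)
Total lines: 5

Answer: 5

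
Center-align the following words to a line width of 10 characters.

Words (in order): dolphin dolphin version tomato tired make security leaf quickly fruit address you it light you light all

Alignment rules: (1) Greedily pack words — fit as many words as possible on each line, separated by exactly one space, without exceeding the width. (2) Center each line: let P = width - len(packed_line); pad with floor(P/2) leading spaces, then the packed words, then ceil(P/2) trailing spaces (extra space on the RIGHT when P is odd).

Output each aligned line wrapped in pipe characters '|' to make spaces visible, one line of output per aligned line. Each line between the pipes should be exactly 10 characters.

Answer: | dolphin  |
| dolphin  |
| version  |
|  tomato  |
|tired make|
| security |
|   leaf   |
| quickly  |
|  fruit   |
| address  |
|  you it  |
|light you |
|light all |

Derivation:
Line 1: ['dolphin'] (min_width=7, slack=3)
Line 2: ['dolphin'] (min_width=7, slack=3)
Line 3: ['version'] (min_width=7, slack=3)
Line 4: ['tomato'] (min_width=6, slack=4)
Line 5: ['tired', 'make'] (min_width=10, slack=0)
Line 6: ['security'] (min_width=8, slack=2)
Line 7: ['leaf'] (min_width=4, slack=6)
Line 8: ['quickly'] (min_width=7, slack=3)
Line 9: ['fruit'] (min_width=5, slack=5)
Line 10: ['address'] (min_width=7, slack=3)
Line 11: ['you', 'it'] (min_width=6, slack=4)
Line 12: ['light', 'you'] (min_width=9, slack=1)
Line 13: ['light', 'all'] (min_width=9, slack=1)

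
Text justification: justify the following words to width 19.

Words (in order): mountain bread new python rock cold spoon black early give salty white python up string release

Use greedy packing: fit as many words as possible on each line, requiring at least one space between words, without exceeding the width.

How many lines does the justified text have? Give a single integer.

Answer: 6

Derivation:
Line 1: ['mountain', 'bread', 'new'] (min_width=18, slack=1)
Line 2: ['python', 'rock', 'cold'] (min_width=16, slack=3)
Line 3: ['spoon', 'black', 'early'] (min_width=17, slack=2)
Line 4: ['give', 'salty', 'white'] (min_width=16, slack=3)
Line 5: ['python', 'up', 'string'] (min_width=16, slack=3)
Line 6: ['release'] (min_width=7, slack=12)
Total lines: 6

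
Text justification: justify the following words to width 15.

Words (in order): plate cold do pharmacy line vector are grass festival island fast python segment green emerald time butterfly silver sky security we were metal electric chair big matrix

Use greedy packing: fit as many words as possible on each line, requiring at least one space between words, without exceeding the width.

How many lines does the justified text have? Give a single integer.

Line 1: ['plate', 'cold', 'do'] (min_width=13, slack=2)
Line 2: ['pharmacy', 'line'] (min_width=13, slack=2)
Line 3: ['vector', 'are'] (min_width=10, slack=5)
Line 4: ['grass', 'festival'] (min_width=14, slack=1)
Line 5: ['island', 'fast'] (min_width=11, slack=4)
Line 6: ['python', 'segment'] (min_width=14, slack=1)
Line 7: ['green', 'emerald'] (min_width=13, slack=2)
Line 8: ['time', 'butterfly'] (min_width=14, slack=1)
Line 9: ['silver', 'sky'] (min_width=10, slack=5)
Line 10: ['security', 'we'] (min_width=11, slack=4)
Line 11: ['were', 'metal'] (min_width=10, slack=5)
Line 12: ['electric', 'chair'] (min_width=14, slack=1)
Line 13: ['big', 'matrix'] (min_width=10, slack=5)
Total lines: 13

Answer: 13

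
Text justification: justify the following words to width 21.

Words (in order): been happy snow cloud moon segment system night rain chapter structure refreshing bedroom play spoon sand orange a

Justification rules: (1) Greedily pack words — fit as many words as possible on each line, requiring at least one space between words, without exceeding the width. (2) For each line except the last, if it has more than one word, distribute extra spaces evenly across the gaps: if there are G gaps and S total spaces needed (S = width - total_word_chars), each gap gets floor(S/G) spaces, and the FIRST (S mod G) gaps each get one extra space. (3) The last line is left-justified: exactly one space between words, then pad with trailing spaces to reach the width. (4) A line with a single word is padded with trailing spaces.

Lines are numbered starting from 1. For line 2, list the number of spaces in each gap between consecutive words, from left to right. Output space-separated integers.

Line 1: ['been', 'happy', 'snow', 'cloud'] (min_width=21, slack=0)
Line 2: ['moon', 'segment', 'system'] (min_width=19, slack=2)
Line 3: ['night', 'rain', 'chapter'] (min_width=18, slack=3)
Line 4: ['structure', 'refreshing'] (min_width=20, slack=1)
Line 5: ['bedroom', 'play', 'spoon'] (min_width=18, slack=3)
Line 6: ['sand', 'orange', 'a'] (min_width=13, slack=8)

Answer: 2 2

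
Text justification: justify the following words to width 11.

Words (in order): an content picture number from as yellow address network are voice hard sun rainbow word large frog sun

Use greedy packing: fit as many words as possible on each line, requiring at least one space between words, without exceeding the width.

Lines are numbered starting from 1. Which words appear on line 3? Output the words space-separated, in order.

Answer: number from

Derivation:
Line 1: ['an', 'content'] (min_width=10, slack=1)
Line 2: ['picture'] (min_width=7, slack=4)
Line 3: ['number', 'from'] (min_width=11, slack=0)
Line 4: ['as', 'yellow'] (min_width=9, slack=2)
Line 5: ['address'] (min_width=7, slack=4)
Line 6: ['network', 'are'] (min_width=11, slack=0)
Line 7: ['voice', 'hard'] (min_width=10, slack=1)
Line 8: ['sun', 'rainbow'] (min_width=11, slack=0)
Line 9: ['word', 'large'] (min_width=10, slack=1)
Line 10: ['frog', 'sun'] (min_width=8, slack=3)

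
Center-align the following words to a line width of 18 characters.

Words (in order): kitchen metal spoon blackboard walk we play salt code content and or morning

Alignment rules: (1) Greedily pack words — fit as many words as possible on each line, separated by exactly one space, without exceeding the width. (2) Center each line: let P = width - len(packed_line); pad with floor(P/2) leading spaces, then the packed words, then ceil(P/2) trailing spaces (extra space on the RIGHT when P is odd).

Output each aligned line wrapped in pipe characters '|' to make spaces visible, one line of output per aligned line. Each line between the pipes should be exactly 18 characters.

Line 1: ['kitchen', 'metal'] (min_width=13, slack=5)
Line 2: ['spoon', 'blackboard'] (min_width=16, slack=2)
Line 3: ['walk', 'we', 'play', 'salt'] (min_width=17, slack=1)
Line 4: ['code', 'content', 'and'] (min_width=16, slack=2)
Line 5: ['or', 'morning'] (min_width=10, slack=8)

Answer: |  kitchen metal   |
| spoon blackboard |
|walk we play salt |
| code content and |
|    or morning    |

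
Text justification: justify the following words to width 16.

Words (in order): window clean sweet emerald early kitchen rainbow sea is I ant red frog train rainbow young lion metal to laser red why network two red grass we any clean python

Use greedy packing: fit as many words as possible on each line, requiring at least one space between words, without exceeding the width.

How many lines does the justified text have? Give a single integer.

Answer: 11

Derivation:
Line 1: ['window', 'clean'] (min_width=12, slack=4)
Line 2: ['sweet', 'emerald'] (min_width=13, slack=3)
Line 3: ['early', 'kitchen'] (min_width=13, slack=3)
Line 4: ['rainbow', 'sea', 'is', 'I'] (min_width=16, slack=0)
Line 5: ['ant', 'red', 'frog'] (min_width=12, slack=4)
Line 6: ['train', 'rainbow'] (min_width=13, slack=3)
Line 7: ['young', 'lion', 'metal'] (min_width=16, slack=0)
Line 8: ['to', 'laser', 'red', 'why'] (min_width=16, slack=0)
Line 9: ['network', 'two', 'red'] (min_width=15, slack=1)
Line 10: ['grass', 'we', 'any'] (min_width=12, slack=4)
Line 11: ['clean', 'python'] (min_width=12, slack=4)
Total lines: 11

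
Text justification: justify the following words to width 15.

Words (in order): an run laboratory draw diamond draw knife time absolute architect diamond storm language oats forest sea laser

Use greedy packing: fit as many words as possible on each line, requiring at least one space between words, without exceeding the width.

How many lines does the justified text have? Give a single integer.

Answer: 10

Derivation:
Line 1: ['an', 'run'] (min_width=6, slack=9)
Line 2: ['laboratory', 'draw'] (min_width=15, slack=0)
Line 3: ['diamond', 'draw'] (min_width=12, slack=3)
Line 4: ['knife', 'time'] (min_width=10, slack=5)
Line 5: ['absolute'] (min_width=8, slack=7)
Line 6: ['architect'] (min_width=9, slack=6)
Line 7: ['diamond', 'storm'] (min_width=13, slack=2)
Line 8: ['language', 'oats'] (min_width=13, slack=2)
Line 9: ['forest', 'sea'] (min_width=10, slack=5)
Line 10: ['laser'] (min_width=5, slack=10)
Total lines: 10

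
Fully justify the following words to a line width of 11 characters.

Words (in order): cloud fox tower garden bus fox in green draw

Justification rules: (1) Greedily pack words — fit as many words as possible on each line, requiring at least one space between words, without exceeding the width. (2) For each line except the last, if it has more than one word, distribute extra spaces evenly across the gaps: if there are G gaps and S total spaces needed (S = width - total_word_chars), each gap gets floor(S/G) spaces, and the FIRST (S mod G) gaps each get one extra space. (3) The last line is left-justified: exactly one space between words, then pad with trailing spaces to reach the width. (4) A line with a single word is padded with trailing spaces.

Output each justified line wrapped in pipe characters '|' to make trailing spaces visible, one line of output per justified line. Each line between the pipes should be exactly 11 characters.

Line 1: ['cloud', 'fox'] (min_width=9, slack=2)
Line 2: ['tower'] (min_width=5, slack=6)
Line 3: ['garden', 'bus'] (min_width=10, slack=1)
Line 4: ['fox', 'in'] (min_width=6, slack=5)
Line 5: ['green', 'draw'] (min_width=10, slack=1)

Answer: |cloud   fox|
|tower      |
|garden  bus|
|fox      in|
|green draw |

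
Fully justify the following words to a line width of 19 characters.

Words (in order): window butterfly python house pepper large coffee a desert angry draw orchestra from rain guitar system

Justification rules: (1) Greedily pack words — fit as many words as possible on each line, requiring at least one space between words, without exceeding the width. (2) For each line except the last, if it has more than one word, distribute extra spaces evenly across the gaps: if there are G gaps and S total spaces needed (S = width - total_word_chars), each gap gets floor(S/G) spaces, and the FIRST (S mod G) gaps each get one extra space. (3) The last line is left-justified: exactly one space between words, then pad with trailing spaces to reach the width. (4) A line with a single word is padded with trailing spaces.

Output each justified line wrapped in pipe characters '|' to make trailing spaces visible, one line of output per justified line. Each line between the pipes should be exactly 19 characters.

Answer: |window    butterfly|
|python house pepper|
|large    coffee   a|
|desert  angry  draw|
|orchestra from rain|
|guitar system      |

Derivation:
Line 1: ['window', 'butterfly'] (min_width=16, slack=3)
Line 2: ['python', 'house', 'pepper'] (min_width=19, slack=0)
Line 3: ['large', 'coffee', 'a'] (min_width=14, slack=5)
Line 4: ['desert', 'angry', 'draw'] (min_width=17, slack=2)
Line 5: ['orchestra', 'from', 'rain'] (min_width=19, slack=0)
Line 6: ['guitar', 'system'] (min_width=13, slack=6)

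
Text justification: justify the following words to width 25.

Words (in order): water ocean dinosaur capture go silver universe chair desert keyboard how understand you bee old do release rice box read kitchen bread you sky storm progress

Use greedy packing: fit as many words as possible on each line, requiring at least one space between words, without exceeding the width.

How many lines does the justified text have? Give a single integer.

Answer: 8

Derivation:
Line 1: ['water', 'ocean', 'dinosaur'] (min_width=20, slack=5)
Line 2: ['capture', 'go', 'silver'] (min_width=17, slack=8)
Line 3: ['universe', 'chair', 'desert'] (min_width=21, slack=4)
Line 4: ['keyboard', 'how', 'understand'] (min_width=23, slack=2)
Line 5: ['you', 'bee', 'old', 'do', 'release'] (min_width=22, slack=3)
Line 6: ['rice', 'box', 'read', 'kitchen'] (min_width=21, slack=4)
Line 7: ['bread', 'you', 'sky', 'storm'] (min_width=19, slack=6)
Line 8: ['progress'] (min_width=8, slack=17)
Total lines: 8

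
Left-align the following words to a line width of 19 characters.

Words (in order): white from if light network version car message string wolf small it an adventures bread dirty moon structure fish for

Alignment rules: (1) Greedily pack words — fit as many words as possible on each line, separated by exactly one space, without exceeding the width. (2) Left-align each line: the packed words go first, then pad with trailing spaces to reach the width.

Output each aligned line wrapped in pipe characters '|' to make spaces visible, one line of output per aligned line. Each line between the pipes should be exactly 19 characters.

Line 1: ['white', 'from', 'if', 'light'] (min_width=19, slack=0)
Line 2: ['network', 'version', 'car'] (min_width=19, slack=0)
Line 3: ['message', 'string', 'wolf'] (min_width=19, slack=0)
Line 4: ['small', 'it', 'an'] (min_width=11, slack=8)
Line 5: ['adventures', 'bread'] (min_width=16, slack=3)
Line 6: ['dirty', 'moon'] (min_width=10, slack=9)
Line 7: ['structure', 'fish', 'for'] (min_width=18, slack=1)

Answer: |white from if light|
|network version car|
|message string wolf|
|small it an        |
|adventures bread   |
|dirty moon         |
|structure fish for |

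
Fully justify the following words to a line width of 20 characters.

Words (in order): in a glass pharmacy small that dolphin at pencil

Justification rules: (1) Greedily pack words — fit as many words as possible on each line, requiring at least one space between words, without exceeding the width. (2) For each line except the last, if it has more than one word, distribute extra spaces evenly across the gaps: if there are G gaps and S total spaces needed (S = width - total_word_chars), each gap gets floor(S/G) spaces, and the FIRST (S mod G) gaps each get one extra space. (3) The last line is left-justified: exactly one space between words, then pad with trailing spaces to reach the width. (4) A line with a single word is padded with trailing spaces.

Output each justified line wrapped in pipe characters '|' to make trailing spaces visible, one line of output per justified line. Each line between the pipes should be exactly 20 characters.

Answer: |in  a glass pharmacy|
|small  that  dolphin|
|at pencil           |

Derivation:
Line 1: ['in', 'a', 'glass', 'pharmacy'] (min_width=19, slack=1)
Line 2: ['small', 'that', 'dolphin'] (min_width=18, slack=2)
Line 3: ['at', 'pencil'] (min_width=9, slack=11)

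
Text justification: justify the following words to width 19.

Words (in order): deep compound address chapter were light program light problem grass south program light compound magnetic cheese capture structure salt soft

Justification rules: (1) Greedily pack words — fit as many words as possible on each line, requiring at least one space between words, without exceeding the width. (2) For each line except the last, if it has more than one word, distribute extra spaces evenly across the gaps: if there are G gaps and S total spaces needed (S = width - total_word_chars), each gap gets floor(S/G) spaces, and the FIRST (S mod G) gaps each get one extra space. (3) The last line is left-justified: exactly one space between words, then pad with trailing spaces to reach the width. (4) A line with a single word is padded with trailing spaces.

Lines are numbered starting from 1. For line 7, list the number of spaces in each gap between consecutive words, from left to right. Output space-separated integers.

Answer: 6

Derivation:
Line 1: ['deep', 'compound'] (min_width=13, slack=6)
Line 2: ['address', 'chapter'] (min_width=15, slack=4)
Line 3: ['were', 'light', 'program'] (min_width=18, slack=1)
Line 4: ['light', 'problem', 'grass'] (min_width=19, slack=0)
Line 5: ['south', 'program', 'light'] (min_width=19, slack=0)
Line 6: ['compound', 'magnetic'] (min_width=17, slack=2)
Line 7: ['cheese', 'capture'] (min_width=14, slack=5)
Line 8: ['structure', 'salt', 'soft'] (min_width=19, slack=0)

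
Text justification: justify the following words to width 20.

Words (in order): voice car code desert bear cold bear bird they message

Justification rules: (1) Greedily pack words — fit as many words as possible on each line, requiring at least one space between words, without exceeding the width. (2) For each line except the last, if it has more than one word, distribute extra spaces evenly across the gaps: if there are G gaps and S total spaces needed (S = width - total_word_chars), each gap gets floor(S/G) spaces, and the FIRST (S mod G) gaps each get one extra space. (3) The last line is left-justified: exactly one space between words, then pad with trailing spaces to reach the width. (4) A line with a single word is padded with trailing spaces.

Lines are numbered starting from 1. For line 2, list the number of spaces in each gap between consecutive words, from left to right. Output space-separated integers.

Answer: 3 3

Derivation:
Line 1: ['voice', 'car', 'code'] (min_width=14, slack=6)
Line 2: ['desert', 'bear', 'cold'] (min_width=16, slack=4)
Line 3: ['bear', 'bird', 'they'] (min_width=14, slack=6)
Line 4: ['message'] (min_width=7, slack=13)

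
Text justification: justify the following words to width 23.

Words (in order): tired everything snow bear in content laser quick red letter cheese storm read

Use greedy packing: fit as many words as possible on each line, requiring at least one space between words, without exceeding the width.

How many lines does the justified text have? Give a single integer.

Answer: 4

Derivation:
Line 1: ['tired', 'everything', 'snow'] (min_width=21, slack=2)
Line 2: ['bear', 'in', 'content', 'laser'] (min_width=21, slack=2)
Line 3: ['quick', 'red', 'letter', 'cheese'] (min_width=23, slack=0)
Line 4: ['storm', 'read'] (min_width=10, slack=13)
Total lines: 4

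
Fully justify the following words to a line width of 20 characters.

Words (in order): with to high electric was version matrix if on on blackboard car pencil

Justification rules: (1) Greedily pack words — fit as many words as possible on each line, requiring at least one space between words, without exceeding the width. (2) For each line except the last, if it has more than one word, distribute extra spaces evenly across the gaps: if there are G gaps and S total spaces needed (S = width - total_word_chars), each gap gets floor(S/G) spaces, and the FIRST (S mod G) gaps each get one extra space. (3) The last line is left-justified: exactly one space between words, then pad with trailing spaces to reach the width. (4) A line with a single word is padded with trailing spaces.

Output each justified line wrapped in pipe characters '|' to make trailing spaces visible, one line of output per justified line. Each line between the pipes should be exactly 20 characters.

Line 1: ['with', 'to', 'high'] (min_width=12, slack=8)
Line 2: ['electric', 'was', 'version'] (min_width=20, slack=0)
Line 3: ['matrix', 'if', 'on', 'on'] (min_width=15, slack=5)
Line 4: ['blackboard', 'car'] (min_width=14, slack=6)
Line 5: ['pencil'] (min_width=6, slack=14)

Answer: |with     to     high|
|electric was version|
|matrix   if   on  on|
|blackboard       car|
|pencil              |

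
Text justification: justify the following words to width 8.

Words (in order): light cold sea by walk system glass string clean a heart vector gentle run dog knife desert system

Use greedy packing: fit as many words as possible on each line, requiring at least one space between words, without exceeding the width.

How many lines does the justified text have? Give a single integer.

Answer: 14

Derivation:
Line 1: ['light'] (min_width=5, slack=3)
Line 2: ['cold', 'sea'] (min_width=8, slack=0)
Line 3: ['by', 'walk'] (min_width=7, slack=1)
Line 4: ['system'] (min_width=6, slack=2)
Line 5: ['glass'] (min_width=5, slack=3)
Line 6: ['string'] (min_width=6, slack=2)
Line 7: ['clean', 'a'] (min_width=7, slack=1)
Line 8: ['heart'] (min_width=5, slack=3)
Line 9: ['vector'] (min_width=6, slack=2)
Line 10: ['gentle'] (min_width=6, slack=2)
Line 11: ['run', 'dog'] (min_width=7, slack=1)
Line 12: ['knife'] (min_width=5, slack=3)
Line 13: ['desert'] (min_width=6, slack=2)
Line 14: ['system'] (min_width=6, slack=2)
Total lines: 14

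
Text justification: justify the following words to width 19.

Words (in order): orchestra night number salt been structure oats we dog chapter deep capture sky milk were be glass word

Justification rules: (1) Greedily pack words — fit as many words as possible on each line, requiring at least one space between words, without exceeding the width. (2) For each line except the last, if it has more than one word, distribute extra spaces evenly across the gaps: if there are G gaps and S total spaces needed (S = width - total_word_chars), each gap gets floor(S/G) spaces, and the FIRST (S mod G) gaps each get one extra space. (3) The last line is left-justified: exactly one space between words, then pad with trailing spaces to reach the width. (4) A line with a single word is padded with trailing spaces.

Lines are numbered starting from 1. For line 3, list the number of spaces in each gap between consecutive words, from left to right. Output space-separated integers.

Line 1: ['orchestra', 'night'] (min_width=15, slack=4)
Line 2: ['number', 'salt', 'been'] (min_width=16, slack=3)
Line 3: ['structure', 'oats', 'we'] (min_width=17, slack=2)
Line 4: ['dog', 'chapter', 'deep'] (min_width=16, slack=3)
Line 5: ['capture', 'sky', 'milk'] (min_width=16, slack=3)
Line 6: ['were', 'be', 'glass', 'word'] (min_width=18, slack=1)

Answer: 2 2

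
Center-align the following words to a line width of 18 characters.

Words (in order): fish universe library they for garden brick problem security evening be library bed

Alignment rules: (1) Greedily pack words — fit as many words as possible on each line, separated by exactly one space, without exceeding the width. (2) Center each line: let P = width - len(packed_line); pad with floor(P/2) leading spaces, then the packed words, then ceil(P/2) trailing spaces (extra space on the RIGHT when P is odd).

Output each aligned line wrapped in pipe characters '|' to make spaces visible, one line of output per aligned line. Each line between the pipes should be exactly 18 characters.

Line 1: ['fish', 'universe'] (min_width=13, slack=5)
Line 2: ['library', 'they', 'for'] (min_width=16, slack=2)
Line 3: ['garden', 'brick'] (min_width=12, slack=6)
Line 4: ['problem', 'security'] (min_width=16, slack=2)
Line 5: ['evening', 'be', 'library'] (min_width=18, slack=0)
Line 6: ['bed'] (min_width=3, slack=15)

Answer: |  fish universe   |
| library they for |
|   garden brick   |
| problem security |
|evening be library|
|       bed        |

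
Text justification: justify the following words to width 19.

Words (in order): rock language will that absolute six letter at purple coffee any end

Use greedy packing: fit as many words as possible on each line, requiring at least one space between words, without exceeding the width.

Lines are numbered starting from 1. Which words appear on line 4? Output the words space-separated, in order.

Line 1: ['rock', 'language', 'will'] (min_width=18, slack=1)
Line 2: ['that', 'absolute', 'six'] (min_width=17, slack=2)
Line 3: ['letter', 'at', 'purple'] (min_width=16, slack=3)
Line 4: ['coffee', 'any', 'end'] (min_width=14, slack=5)

Answer: coffee any end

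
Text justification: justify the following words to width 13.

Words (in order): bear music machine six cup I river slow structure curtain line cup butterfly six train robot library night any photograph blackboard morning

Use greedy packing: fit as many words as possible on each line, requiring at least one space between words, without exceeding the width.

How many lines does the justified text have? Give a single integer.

Line 1: ['bear', 'music'] (min_width=10, slack=3)
Line 2: ['machine', 'six'] (min_width=11, slack=2)
Line 3: ['cup', 'I', 'river'] (min_width=11, slack=2)
Line 4: ['slow'] (min_width=4, slack=9)
Line 5: ['structure'] (min_width=9, slack=4)
Line 6: ['curtain', 'line'] (min_width=12, slack=1)
Line 7: ['cup', 'butterfly'] (min_width=13, slack=0)
Line 8: ['six', 'train'] (min_width=9, slack=4)
Line 9: ['robot', 'library'] (min_width=13, slack=0)
Line 10: ['night', 'any'] (min_width=9, slack=4)
Line 11: ['photograph'] (min_width=10, slack=3)
Line 12: ['blackboard'] (min_width=10, slack=3)
Line 13: ['morning'] (min_width=7, slack=6)
Total lines: 13

Answer: 13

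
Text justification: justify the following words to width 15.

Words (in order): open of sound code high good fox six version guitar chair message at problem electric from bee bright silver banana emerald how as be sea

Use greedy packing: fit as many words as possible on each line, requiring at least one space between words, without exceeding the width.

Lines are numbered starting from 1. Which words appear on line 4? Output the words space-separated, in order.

Line 1: ['open', 'of', 'sound'] (min_width=13, slack=2)
Line 2: ['code', 'high', 'good'] (min_width=14, slack=1)
Line 3: ['fox', 'six', 'version'] (min_width=15, slack=0)
Line 4: ['guitar', 'chair'] (min_width=12, slack=3)
Line 5: ['message', 'at'] (min_width=10, slack=5)
Line 6: ['problem'] (min_width=7, slack=8)
Line 7: ['electric', 'from'] (min_width=13, slack=2)
Line 8: ['bee', 'bright'] (min_width=10, slack=5)
Line 9: ['silver', 'banana'] (min_width=13, slack=2)
Line 10: ['emerald', 'how', 'as'] (min_width=14, slack=1)
Line 11: ['be', 'sea'] (min_width=6, slack=9)

Answer: guitar chair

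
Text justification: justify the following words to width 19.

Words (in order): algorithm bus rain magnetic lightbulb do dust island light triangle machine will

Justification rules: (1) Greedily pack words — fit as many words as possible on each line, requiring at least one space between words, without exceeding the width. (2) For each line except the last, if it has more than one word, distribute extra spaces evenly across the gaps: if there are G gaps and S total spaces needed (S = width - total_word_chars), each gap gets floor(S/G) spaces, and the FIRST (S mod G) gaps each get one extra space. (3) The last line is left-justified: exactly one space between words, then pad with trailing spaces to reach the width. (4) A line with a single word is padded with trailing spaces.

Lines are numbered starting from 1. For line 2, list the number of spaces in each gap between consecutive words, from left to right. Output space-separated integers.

Line 1: ['algorithm', 'bus', 'rain'] (min_width=18, slack=1)
Line 2: ['magnetic', 'lightbulb'] (min_width=18, slack=1)
Line 3: ['do', 'dust', 'island'] (min_width=14, slack=5)
Line 4: ['light', 'triangle'] (min_width=14, slack=5)
Line 5: ['machine', 'will'] (min_width=12, slack=7)

Answer: 2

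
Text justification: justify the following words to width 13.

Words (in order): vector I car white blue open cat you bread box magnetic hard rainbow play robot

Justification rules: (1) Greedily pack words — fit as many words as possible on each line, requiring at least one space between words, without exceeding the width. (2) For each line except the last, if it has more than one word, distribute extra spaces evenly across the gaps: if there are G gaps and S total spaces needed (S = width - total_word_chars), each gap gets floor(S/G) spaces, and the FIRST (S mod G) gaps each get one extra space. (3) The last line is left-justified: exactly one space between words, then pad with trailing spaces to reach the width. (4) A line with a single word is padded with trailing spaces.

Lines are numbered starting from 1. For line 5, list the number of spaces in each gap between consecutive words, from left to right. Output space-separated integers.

Line 1: ['vector', 'I', 'car'] (min_width=12, slack=1)
Line 2: ['white', 'blue'] (min_width=10, slack=3)
Line 3: ['open', 'cat', 'you'] (min_width=12, slack=1)
Line 4: ['bread', 'box'] (min_width=9, slack=4)
Line 5: ['magnetic', 'hard'] (min_width=13, slack=0)
Line 6: ['rainbow', 'play'] (min_width=12, slack=1)
Line 7: ['robot'] (min_width=5, slack=8)

Answer: 1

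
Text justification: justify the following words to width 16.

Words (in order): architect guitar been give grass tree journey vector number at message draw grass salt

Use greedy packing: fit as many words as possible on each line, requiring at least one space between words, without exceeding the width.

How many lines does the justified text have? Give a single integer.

Answer: 6

Derivation:
Line 1: ['architect', 'guitar'] (min_width=16, slack=0)
Line 2: ['been', 'give', 'grass'] (min_width=15, slack=1)
Line 3: ['tree', 'journey'] (min_width=12, slack=4)
Line 4: ['vector', 'number', 'at'] (min_width=16, slack=0)
Line 5: ['message', 'draw'] (min_width=12, slack=4)
Line 6: ['grass', 'salt'] (min_width=10, slack=6)
Total lines: 6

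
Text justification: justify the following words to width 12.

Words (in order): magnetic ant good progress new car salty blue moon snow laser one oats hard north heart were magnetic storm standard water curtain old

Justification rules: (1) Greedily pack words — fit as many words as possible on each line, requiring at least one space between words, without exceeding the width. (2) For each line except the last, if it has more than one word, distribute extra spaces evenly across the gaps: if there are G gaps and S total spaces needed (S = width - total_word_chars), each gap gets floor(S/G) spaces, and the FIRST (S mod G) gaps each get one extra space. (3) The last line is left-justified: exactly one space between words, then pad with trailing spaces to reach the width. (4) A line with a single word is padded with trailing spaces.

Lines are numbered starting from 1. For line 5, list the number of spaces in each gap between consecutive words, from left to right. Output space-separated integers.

Answer: 4

Derivation:
Line 1: ['magnetic', 'ant'] (min_width=12, slack=0)
Line 2: ['good'] (min_width=4, slack=8)
Line 3: ['progress', 'new'] (min_width=12, slack=0)
Line 4: ['car', 'salty'] (min_width=9, slack=3)
Line 5: ['blue', 'moon'] (min_width=9, slack=3)
Line 6: ['snow', 'laser'] (min_width=10, slack=2)
Line 7: ['one', 'oats'] (min_width=8, slack=4)
Line 8: ['hard', 'north'] (min_width=10, slack=2)
Line 9: ['heart', 'were'] (min_width=10, slack=2)
Line 10: ['magnetic'] (min_width=8, slack=4)
Line 11: ['storm'] (min_width=5, slack=7)
Line 12: ['standard'] (min_width=8, slack=4)
Line 13: ['water'] (min_width=5, slack=7)
Line 14: ['curtain', 'old'] (min_width=11, slack=1)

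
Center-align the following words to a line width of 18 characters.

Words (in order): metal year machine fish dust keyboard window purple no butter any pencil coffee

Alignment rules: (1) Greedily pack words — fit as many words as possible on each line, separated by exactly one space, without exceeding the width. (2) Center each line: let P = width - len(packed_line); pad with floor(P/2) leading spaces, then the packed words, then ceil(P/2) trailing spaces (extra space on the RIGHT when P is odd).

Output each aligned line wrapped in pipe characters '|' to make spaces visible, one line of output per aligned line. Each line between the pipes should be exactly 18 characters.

Line 1: ['metal', 'year', 'machine'] (min_width=18, slack=0)
Line 2: ['fish', 'dust', 'keyboard'] (min_width=18, slack=0)
Line 3: ['window', 'purple', 'no'] (min_width=16, slack=2)
Line 4: ['butter', 'any', 'pencil'] (min_width=17, slack=1)
Line 5: ['coffee'] (min_width=6, slack=12)

Answer: |metal year machine|
|fish dust keyboard|
| window purple no |
|butter any pencil |
|      coffee      |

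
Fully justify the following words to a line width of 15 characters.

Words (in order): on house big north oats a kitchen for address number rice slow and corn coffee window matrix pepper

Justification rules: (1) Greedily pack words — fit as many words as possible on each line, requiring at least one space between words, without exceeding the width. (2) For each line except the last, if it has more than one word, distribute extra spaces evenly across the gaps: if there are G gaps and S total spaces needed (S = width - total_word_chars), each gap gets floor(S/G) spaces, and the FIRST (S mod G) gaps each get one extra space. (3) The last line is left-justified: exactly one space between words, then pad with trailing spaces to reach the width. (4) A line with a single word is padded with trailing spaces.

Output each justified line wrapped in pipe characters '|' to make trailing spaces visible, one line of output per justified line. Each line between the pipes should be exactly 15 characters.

Line 1: ['on', 'house', 'big'] (min_width=12, slack=3)
Line 2: ['north', 'oats', 'a'] (min_width=12, slack=3)
Line 3: ['kitchen', 'for'] (min_width=11, slack=4)
Line 4: ['address', 'number'] (min_width=14, slack=1)
Line 5: ['rice', 'slow', 'and'] (min_width=13, slack=2)
Line 6: ['corn', 'coffee'] (min_width=11, slack=4)
Line 7: ['window', 'matrix'] (min_width=13, slack=2)
Line 8: ['pepper'] (min_width=6, slack=9)

Answer: |on   house  big|
|north   oats  a|
|kitchen     for|
|address  number|
|rice  slow  and|
|corn     coffee|
|window   matrix|
|pepper         |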